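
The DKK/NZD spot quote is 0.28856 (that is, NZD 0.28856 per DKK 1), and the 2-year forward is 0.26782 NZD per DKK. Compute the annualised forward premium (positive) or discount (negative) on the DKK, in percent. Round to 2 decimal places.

T = 2 years.
DKK trades forward at -7.18741% vs spot over the period.
Per annum: -0.0718741 / 2 = -0.035937 = -3.59%.

-3.59%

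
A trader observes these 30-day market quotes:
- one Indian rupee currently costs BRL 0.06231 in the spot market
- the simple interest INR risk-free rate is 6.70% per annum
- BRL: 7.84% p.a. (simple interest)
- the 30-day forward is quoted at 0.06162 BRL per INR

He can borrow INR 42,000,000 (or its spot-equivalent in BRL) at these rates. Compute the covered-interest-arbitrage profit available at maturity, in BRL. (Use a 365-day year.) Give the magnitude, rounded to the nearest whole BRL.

BRL 31,592

T = 30/365 years.
Route A — deposit INR, sell forward: 42,000,000 × 1.005506849 × 0.06162 = BRL 2,602,291.95.
Route B — convert at spot, deposit BRL: 42,000,000 × 0.06231 × 1.006443836 = BRL 2,633,883.65.
The quoted forward undervalues INR, so borrow INR, convert to BRL at spot, deposit the BRL at 7.84%, and buy INR forward at 0.06162 to cover the loan.
Arbitrage profit = |2,602,291.95 − 2,633,883.65| = BRL 31,592.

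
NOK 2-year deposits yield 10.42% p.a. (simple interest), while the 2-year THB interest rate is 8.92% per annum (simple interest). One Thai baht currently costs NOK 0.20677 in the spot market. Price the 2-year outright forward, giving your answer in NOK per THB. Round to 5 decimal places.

0.21203

T = 2 years.
NOK accumulates by 1 + 0.1042×2 = 1.208400.
THB growth factor: 1 + 0.0892×2 = 1.178400.
CIP: F = S · (grow NOK)/(grow THB) = 0.20677 × 1.208400/1.178400 = 0.2120340 NOK per THB.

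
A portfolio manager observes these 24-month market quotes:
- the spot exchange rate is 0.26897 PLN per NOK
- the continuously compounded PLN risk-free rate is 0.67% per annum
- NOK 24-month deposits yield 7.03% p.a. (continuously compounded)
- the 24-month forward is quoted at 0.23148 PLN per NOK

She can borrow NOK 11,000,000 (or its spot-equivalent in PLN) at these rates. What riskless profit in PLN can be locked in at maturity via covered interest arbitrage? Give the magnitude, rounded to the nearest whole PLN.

PLN 67,906

T = 2 years.
Keep in NOK, deliver into the forward: 11,000,000·1.15096417·0.23148 = PLN 2,930,677.05.
Swap to PLN now, deposit: 11,000,000·0.26897·1.013490182 = PLN 2,998,583.00.
The quoted forward undervalues NOK, so borrow NOK, convert to PLN at spot, deposit the PLN at 0.67%, and buy NOK forward at 0.23148 to cover the loan.
Profit = 2,998,583.00 − 2,930,677.05 = PLN 67,906.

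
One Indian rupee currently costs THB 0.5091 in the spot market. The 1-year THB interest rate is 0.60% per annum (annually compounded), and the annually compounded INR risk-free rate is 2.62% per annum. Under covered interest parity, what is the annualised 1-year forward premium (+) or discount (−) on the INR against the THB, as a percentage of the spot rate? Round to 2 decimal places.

T = 1 year.
CIP forward (THB per INR) = 0.5091 × 1.006000/1.026200 = 0.4990787.
Annualised premium = (F − S)/S × (1/T) = (0.4990787 − 0.5091)/0.5091 ÷ 1 = -1.97%.

-1.97%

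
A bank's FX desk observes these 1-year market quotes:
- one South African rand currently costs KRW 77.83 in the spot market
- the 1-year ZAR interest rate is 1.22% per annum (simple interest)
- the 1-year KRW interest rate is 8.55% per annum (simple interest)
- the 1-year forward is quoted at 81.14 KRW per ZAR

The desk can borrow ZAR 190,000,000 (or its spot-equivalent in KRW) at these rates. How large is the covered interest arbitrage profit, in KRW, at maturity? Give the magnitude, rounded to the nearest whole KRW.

T = 1 year.
Keep in ZAR, deliver into the forward: 190,000,000·1.012200·81.14 = KRW 15,604,682,520.00.
Swap to KRW now, deposit: 190,000,000·77.83·1.085500 = KRW 16,052,048,350.00.
The quoted forward undervalues ZAR, so borrow ZAR, convert to KRW at spot, deposit the KRW at 8.55%, and buy ZAR forward at 81.14 to cover the loan.
Profit = 16,052,048,350.00 − 15,604,682,520.00 = KRW 447,365,830.

KRW 447,365,830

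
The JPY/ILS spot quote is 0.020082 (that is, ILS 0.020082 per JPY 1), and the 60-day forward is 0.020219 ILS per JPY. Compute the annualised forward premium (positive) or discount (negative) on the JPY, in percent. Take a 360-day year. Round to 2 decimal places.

+4.09%

T = 60/360 years.
JPY trades forward at +0.68220% vs spot over the period.
×(1/T) gives 4.09% p.a.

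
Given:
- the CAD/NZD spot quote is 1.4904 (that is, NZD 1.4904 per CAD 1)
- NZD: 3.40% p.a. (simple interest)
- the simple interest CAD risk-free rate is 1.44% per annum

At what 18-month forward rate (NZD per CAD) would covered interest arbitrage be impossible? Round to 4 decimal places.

1.5333

T = 18/12 years.
Growth of 1 NZD over T: 1 + 0.0340×18/12 = 1.051000.
Growth of 1 CAD over T: 1 + 0.0144×18/12 = 1.021600.
So F = 1.4904 × 1.051000 / 1.021600 = 1.533291 (NZD/CAD).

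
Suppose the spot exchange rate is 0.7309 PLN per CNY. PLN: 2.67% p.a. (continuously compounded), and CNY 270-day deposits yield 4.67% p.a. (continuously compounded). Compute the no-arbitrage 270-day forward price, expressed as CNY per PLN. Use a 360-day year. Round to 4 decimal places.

T = 270/360 years.
Growth of 1 PLN over T: e^(0.0267×270/360) = 1.0202268.
CNY accumulates by e^(0.0467×270/360) = 1.0356456.
CIP: F = S · (grow PLN)/(grow CNY) = 0.7309 × 1.0202268/1.0356456 = 0.7200183 PLN per CNY.
Quoted the other way: 1/0.7200183 = 1.3889 CNY per PLN.

1.3889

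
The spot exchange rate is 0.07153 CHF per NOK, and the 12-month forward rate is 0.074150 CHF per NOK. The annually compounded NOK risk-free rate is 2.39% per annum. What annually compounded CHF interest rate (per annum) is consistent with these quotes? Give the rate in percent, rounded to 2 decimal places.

6.14%

T = 1 year.
CIP gives F = S · g_CHF/g_NOK, so g_CHF/g_NOK = 0.07415/0.07153 = 1.0366280.
NOK growth factor: (1 + 0.0239)^1 = 1.023900.
So the CHF growth factor = 1.0614034.
r = 1.0614034^(1/1) − 1 = 0.061403 → 6.14%.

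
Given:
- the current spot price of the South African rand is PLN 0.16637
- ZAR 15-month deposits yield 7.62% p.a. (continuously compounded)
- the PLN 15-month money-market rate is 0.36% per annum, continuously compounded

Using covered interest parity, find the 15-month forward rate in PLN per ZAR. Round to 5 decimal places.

T = 15/12 years.
PLN growth factor: e^(0.0036×15/12) = 1.0045101.
ZAR growth factor: e^(0.0762×15/12) = 1.0999338.
So F = 0.16637 × 1.0045101 / 1.0999338 = 0.1519367 (PLN/ZAR).

0.15194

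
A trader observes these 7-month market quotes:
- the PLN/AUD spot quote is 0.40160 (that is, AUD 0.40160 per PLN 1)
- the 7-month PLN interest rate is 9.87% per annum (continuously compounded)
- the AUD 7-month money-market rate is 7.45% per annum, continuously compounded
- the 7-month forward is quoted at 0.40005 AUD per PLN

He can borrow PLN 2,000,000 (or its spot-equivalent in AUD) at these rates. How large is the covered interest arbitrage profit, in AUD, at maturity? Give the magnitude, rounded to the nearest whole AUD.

T = 7/12 years.
Invest the PLN and cover forward: 2,000,000 × 1.05926471 × 0.40005 = AUD 847,517.69.
Convert at spot and invest in AUD: 2,000,000 × 0.40160 × 1.04441648 = AUD 838,875.32.
The quoted forward overvalues PLN, so borrow AUD, buy PLN at spot, deposit the PLN at 9.87%, and sell the proceeds forward at 0.40005.
Arbitrage profit = |847,517.69 − 838,875.32| = AUD 8,642.

AUD 8,642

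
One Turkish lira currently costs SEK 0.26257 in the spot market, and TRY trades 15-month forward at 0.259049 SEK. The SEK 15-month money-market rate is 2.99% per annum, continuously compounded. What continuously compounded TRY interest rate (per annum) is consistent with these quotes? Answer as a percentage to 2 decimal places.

4.07%

T = 15/12 years.
CIP gives F = S · g_SEK/g_TRY, so g_SEK/g_TRY = 0.259049/0.26257 = 0.9865902.
The SEK side grows by e^(0.0299×15/12) = 1.0380822.
That pins the TRY growth at 1.0521919.
Take logs: ln 1.0521919 / (15/12) = 0.040700, so 4.07%.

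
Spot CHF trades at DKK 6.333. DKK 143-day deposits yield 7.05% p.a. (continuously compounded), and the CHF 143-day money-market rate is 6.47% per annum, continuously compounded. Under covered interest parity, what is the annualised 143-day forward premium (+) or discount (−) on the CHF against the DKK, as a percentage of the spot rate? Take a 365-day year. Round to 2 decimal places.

+0.58%

T = 143/365 years.
No-arbitrage forward: 6.333 × 1.0280055 / 1.0256722 = 6.347407 DKK/CHF.
Annualised premium = (F − S)/S × (1/T) = (6.347407 − 6.333)/6.333 ÷ (143/365) = 0.58%.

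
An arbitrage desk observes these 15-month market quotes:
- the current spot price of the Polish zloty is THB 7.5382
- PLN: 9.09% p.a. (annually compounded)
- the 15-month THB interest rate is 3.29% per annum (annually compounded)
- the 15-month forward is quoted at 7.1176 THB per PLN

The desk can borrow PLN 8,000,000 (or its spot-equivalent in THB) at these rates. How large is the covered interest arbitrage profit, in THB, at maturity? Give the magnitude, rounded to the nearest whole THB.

T = 15/12 years.
Route A — deposit PLN, sell forward: 8,000,000 × 1.1148878362 × 7.1176 = THB 63,482,605.30.
Route B — convert at spot, deposit THB: 8,000,000 × 7.5382 × 1.0412927552 = THB 62,795,784.38.
The quoted forward overvalues PLN, so borrow THB, buy PLN at spot, deposit the PLN at 9.09%, and sell the proceeds forward at 7.1176.
The gap between the two covered legs is THB 686,821.

THB 686,821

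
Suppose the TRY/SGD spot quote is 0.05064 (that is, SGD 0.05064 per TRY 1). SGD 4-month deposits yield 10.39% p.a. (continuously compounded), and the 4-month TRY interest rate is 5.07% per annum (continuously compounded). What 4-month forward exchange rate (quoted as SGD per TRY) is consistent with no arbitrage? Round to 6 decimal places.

T = 4/12 years.
SGD growth factor: e^(0.1039×4/12) = 1.0352401.
TRY growth factor: e^(0.0507×4/12) = 1.0170436.
Forward (SGD per TRY) = 0.05064 × 1.0352401 / 1.0170436 = 0.05154603.

0.051546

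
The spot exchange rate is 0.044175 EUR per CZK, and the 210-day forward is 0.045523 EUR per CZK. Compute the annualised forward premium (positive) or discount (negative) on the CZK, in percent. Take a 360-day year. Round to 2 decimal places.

T = 210/360 years.
(F − S)/S = (0.045523 − 0.044175)/0.044175 = 0.0305150.
Annualise by dividing by T: 0.0305150 / (210/360) = 0.052311 → 5.23%.

+5.23%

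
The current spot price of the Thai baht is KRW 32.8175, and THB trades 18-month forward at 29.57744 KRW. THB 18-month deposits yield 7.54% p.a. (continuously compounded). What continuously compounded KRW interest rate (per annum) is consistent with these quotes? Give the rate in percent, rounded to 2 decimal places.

0.61%

T = 18/12 years.
By CIP, F/S equals the KRW-to-THB growth ratio: 29.57744/32.8175 = 0.9012704.
The THB side grows by e^(0.0754×18/12) = 1.1197439.
That pins the KRW growth at 1.009192.
r = ln(1.009192)/(18/12) = 0.006100 → 0.61%.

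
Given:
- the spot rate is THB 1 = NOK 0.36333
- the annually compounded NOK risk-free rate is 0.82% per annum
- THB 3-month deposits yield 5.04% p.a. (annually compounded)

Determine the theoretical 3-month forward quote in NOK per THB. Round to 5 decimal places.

0.35962

T = 3/12 years.
NOK accumulates by (1 + 0.0082)^(3/12) = 1.0020437.
Growth of 1 THB over T: (1 + 0.0504)^(3/12) = 1.0123686.
Forward (NOK per THB) = 0.36333 × 1.0020437 / 1.0123686 = 0.3596245.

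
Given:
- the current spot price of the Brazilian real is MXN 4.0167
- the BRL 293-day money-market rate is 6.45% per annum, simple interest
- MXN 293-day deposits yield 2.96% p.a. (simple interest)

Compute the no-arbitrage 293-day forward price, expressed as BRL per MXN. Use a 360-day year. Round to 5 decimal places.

T = 293/360 years.
Growth of 1 MXN over T: 1 + 0.0296×293/360 = 1.0240911.
BRL accumulates by 1 + 0.0645×293/360 = 1.0524958.
Forward (MXN per BRL) = 4.0167 × 1.0240911 / 1.0524958 = 3.908298.
Invert for BRL per MXN: 1 / 3.908298 = 0.25587.

0.25587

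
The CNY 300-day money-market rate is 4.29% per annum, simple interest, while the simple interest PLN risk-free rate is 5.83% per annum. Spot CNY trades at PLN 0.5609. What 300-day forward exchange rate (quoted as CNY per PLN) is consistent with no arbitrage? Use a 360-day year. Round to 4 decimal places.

T = 300/360 years.
PLN accumulates by 1 + 0.0583×300/360 = 1.0485833.
Growth of 1 CNY over T: 1 + 0.0429×300/360 = 1.035750.
CIP: F = S · (grow PLN)/(grow CNY) = 0.5609 × 1.0485833/1.035750 = 0.5678497 PLN per CNY.
Quoted the other way: 1/0.5678497 = 1.7610 CNY per PLN.

1.7610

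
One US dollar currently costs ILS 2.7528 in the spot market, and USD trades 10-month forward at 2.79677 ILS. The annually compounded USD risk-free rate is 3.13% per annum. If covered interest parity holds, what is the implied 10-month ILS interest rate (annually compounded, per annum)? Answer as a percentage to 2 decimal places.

T = 10/12 years.
CIP gives F = S · g_ILS/g_USD, so g_ILS/g_USD = 2.79677/2.7528 = 1.0159728.
The USD side grows by (1 + 0.0313)^(10/12) = 1.0260161.
So the ILS growth factor = 1.0424044.
r = 1.0424044^(12/10) − 1 = 0.051099 → 5.11%.

5.11%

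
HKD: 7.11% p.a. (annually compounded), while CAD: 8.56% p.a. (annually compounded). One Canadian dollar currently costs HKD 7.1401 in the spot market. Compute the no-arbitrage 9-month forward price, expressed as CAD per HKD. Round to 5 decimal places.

0.14147

T = 9/12 years.
HKD growth factor: (1 + 0.0711)^(9/12) = 1.0528646.
Growth of 1 CAD over T: (1 + 0.0856)^(9/12) = 1.0635364.
Forward (HKD per CAD) = 7.1401 × 1.0528646 / 1.0635364 = 7.068454.
Quoted the other way: 1/7.068454 = 0.14147 CAD per HKD.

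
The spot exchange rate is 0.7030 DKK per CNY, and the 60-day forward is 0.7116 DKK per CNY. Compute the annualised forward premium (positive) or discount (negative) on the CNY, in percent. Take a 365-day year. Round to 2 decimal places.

+7.44%

T = 60/365 years.
CNY trades forward at +1.22333% vs spot over the period.
×(1/T) gives 7.44% p.a.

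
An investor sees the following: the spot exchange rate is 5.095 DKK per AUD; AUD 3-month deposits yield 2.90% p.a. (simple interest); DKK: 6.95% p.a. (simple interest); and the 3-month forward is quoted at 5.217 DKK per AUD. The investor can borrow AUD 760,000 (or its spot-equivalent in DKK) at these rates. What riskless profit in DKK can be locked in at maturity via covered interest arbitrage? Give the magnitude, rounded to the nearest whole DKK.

T = 3/12 years.
Invest the AUD and cover forward: 760,000 × 1.007250 × 5.217 = DKK 3,993,665.67.
Convert at spot and invest in DKK: 760,000 × 5.095 × 1.017375 = DKK 3,939,479.48.
The quoted forward overvalues AUD, so borrow DKK, buy AUD at spot, deposit the AUD at 2.90%, and sell the proceeds forward at 5.217.
The gap between the two covered legs is DKK 54,186.

DKK 54,186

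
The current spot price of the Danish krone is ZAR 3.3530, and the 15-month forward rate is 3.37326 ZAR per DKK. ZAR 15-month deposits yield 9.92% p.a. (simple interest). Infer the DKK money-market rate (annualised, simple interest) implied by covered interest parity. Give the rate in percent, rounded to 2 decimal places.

T = 15/12 years.
CIP gives F = S · g_ZAR/g_DKK, so g_ZAR/g_DKK = 3.37326/3.353 = 1.0060424.
ZAR growth factor: 1 + 0.0992×15/12 = 1.124000.
So the DKK growth factor = 1.1172491.
(1.1172491 − 1)/T = 0.093799, i.e. 9.38%.

9.38%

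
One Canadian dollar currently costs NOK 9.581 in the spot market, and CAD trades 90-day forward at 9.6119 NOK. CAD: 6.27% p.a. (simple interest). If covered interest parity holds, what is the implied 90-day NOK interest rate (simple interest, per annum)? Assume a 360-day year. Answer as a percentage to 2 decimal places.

T = 90/360 years.
CIP gives F = S · g_NOK/g_CAD, so g_NOK/g_CAD = 9.6119/9.581 = 1.0032251.
The CAD side grows by 1 + 0.0627×90/360 = 1.015675.
So the NOK growth factor = 1.0189507.
(1.0189507 − 1)/T = 0.075803, i.e. 7.58%.

7.58%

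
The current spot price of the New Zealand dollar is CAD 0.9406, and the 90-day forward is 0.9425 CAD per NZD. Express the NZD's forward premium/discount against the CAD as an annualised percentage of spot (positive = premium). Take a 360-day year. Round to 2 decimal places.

+0.81%

T = 90/360 years.
(F − S)/S = (0.9425 − 0.9406)/0.9406 = 0.0020200.
Annualise by dividing by T: 0.0020200 / (90/360) = 0.008080 → 0.81%.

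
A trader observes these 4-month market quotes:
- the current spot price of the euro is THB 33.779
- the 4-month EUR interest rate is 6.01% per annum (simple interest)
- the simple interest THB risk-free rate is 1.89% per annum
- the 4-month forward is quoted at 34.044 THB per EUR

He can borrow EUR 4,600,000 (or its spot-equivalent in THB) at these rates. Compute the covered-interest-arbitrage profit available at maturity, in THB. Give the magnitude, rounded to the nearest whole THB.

THB 3,377,353

T = 4/12 years.
Route A — deposit EUR, sell forward: 4,600,000 × 1.02003333333 × 34.044 = THB 159,739,668.08.
Route B — convert at spot, deposit THB: 4,600,000 × 33.779 × 1.006300 = THB 156,362,315.42.
The quoted forward overvalues EUR, so borrow THB, buy EUR at spot, deposit the EUR at 6.01%, and sell the proceeds forward at 34.044.
The gap between the two covered legs is THB 3,377,353.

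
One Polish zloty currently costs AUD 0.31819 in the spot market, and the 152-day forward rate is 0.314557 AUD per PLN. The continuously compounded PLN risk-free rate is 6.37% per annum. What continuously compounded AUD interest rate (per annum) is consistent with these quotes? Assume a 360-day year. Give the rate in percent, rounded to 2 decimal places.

T = 152/360 years.
By CIP, F/S equals the AUD-to-PLN growth ratio: 0.314557/0.31819 = 0.9885823.
PLN growth factor: e^(0.0637×152/360) = 1.0272605.
That pins the AUD growth at 1.0155315.
r = ln(1.0155315)/(152/360) = 0.036502 → 3.65%.

3.65%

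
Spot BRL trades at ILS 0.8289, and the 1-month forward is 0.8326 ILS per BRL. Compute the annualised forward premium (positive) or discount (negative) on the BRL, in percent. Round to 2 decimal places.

T = 1/12 years.
Period premium: (0.8326 − 0.8289)/0.8289 = 0.0044637.
Annualise by dividing by T: 0.0044637 / (1/12) = 0.053564 → 5.36%.

+5.36%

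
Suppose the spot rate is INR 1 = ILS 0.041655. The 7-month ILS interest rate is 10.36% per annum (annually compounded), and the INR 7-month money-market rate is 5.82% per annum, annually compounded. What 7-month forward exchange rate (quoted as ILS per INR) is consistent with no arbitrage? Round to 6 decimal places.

0.042688

T = 7/12 years.
ILS accumulates by (1 + 0.1036)^(7/12) = 1.0591891.
INR accumulates by (1 + 0.0582)^(7/12) = 1.0335493.
CIP: F = S · (grow ILS)/(grow INR) = 0.041655 × 1.0591891/1.0335493 = 0.04268836 ILS per INR.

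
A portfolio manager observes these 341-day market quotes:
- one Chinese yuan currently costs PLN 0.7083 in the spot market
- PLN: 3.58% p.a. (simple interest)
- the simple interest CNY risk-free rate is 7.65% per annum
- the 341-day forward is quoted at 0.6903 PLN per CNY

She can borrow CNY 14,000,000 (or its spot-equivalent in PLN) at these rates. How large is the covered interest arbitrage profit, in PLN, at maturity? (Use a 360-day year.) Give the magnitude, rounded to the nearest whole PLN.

PLN 112,028

T = 341/360 years.
Invest the CNY and cover forward: 14,000,000 × 1.0724625 × 0.6903 = PLN 10,364,492.09.
Convert at spot and invest in PLN: 14,000,000 × 0.7083 × 1.033910556 = PLN 10,252,463.86.
The quoted forward overvalues CNY, so borrow PLN, buy CNY at spot, deposit the CNY at 7.65%, and sell the proceeds forward at 0.6903.
The gap between the two covered legs is PLN 112,028.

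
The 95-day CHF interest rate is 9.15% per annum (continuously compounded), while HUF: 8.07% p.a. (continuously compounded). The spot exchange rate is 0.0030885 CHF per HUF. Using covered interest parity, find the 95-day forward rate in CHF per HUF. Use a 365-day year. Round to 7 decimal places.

T = 95/365 years.
CHF growth factor: e^(0.0915×95/365) = 1.0241009.
Growth of 1 HUF over T: e^(0.0807×95/365) = 1.0212262.
So F = 0.0030885 × 1.0241009 / 1.0212262 = 0.003097194 (CHF/HUF).

0.0030972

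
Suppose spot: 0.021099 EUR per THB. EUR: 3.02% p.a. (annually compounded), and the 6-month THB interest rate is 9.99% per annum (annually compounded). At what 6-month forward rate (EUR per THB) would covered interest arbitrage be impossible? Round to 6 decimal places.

0.020420

T = 6/12 years.
EUR growth factor: (1 + 0.0302)^(6/12) = 1.0149877.
THB growth factor: (1 + 0.0999)^(6/12) = 1.0487612.
CIP: F = S · (grow EUR)/(grow THB) = 0.021099 × 1.0149877/1.0487612 = 0.02041954 EUR per THB.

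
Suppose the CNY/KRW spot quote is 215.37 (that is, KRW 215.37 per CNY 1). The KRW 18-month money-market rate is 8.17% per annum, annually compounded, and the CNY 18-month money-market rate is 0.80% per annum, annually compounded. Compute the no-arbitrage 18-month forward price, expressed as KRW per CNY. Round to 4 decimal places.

T = 18/12 years.
Growth of 1 KRW over T: (1 + 0.0817)^(18/12) = 1.125020004.
CNY growth factor: (1 + 0.0080)^(18/12) = 1.012023968.
So F = 215.37 × 1.125020004 / 1.012023968 = 239.416818 (KRW/CNY).

239.4168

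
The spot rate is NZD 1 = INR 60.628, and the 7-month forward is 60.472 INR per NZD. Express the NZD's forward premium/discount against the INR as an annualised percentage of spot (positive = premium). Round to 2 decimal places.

-0.44%

T = 7/12 years.
Period premium: (60.472 − 60.628)/60.628 = -0.0025731.
Per annum: -0.0025731 / (7/12) = -0.004411 = -0.44%.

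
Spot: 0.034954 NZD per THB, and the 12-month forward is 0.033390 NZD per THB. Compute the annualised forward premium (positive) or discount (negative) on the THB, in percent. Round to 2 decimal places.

-4.47%

T = 1 year.
Period premium: (0.033390 − 0.034954)/0.034954 = -0.0447445.
Per annum: -0.0447445 / 1 = -0.044744 = -4.47%.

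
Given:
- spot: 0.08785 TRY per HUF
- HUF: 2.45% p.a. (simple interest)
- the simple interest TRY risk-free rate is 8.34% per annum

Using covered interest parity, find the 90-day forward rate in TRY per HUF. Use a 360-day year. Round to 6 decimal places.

0.089136

T = 90/360 years.
Growth of 1 TRY over T: 1 + 0.0834×90/360 = 1.020850.
Growth of 1 HUF over T: 1 + 0.0245×90/360 = 1.006125.
Forward (TRY per HUF) = 0.08785 × 1.020850 / 1.006125 = 0.08913572.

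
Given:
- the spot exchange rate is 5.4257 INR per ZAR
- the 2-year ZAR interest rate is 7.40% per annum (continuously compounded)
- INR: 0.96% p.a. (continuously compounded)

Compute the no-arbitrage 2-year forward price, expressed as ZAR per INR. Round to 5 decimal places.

0.20964

T = 2 years.
INR growth factor: e^(0.0096×2) = 1.0193855.
Growth of 1 ZAR over T: e^(0.0740×2) = 1.1595129.
CIP: F = S · (grow INR)/(grow ZAR) = 5.4257 × 1.0193855/1.1595129 = 4.770003 INR per ZAR.
Invert for ZAR per INR: 1 / 4.770003 = 0.20964.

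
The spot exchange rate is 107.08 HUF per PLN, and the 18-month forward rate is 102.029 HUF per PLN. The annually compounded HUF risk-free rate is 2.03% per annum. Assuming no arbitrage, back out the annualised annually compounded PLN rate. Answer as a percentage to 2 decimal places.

T = 18/12 years.
CIP gives F = S · g_HUF/g_PLN, so g_HUF/g_PLN = 102.029/107.08 = 0.9528297.
HUF growth factor: (1 + 0.0203)^(18/12) = 1.030604.
That pins the PLN growth at 1.0816246.
r = 1.0816246^(12/18) − 1 = 0.053702 → 5.37%.

5.37%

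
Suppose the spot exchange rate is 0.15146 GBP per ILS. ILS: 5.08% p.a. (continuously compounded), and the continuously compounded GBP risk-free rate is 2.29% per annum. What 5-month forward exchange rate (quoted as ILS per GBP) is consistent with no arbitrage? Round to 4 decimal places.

T = 5/12 years.
Growth of 1 GBP over T: e^(0.0229×5/12) = 1.0095873.
ILS growth factor: e^(0.0508×5/12) = 1.0213923.
So F = 0.15146 × 1.0095873 / 1.0213923 = 0.1497095 (GBP/ILS).
Quoted the other way: 1/0.1497095 = 6.6796 ILS per GBP.

6.6796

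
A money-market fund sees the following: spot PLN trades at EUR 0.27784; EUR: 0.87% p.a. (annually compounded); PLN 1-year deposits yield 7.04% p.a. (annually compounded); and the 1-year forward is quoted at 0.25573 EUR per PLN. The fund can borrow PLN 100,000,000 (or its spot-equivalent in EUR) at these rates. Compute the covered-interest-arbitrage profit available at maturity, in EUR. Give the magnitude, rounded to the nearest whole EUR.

EUR 652,382

T = 1 year.
Keep in PLN, deliver into the forward: 100,000,000·1.070400·0.25573 = EUR 27,373,339.20.
Swap to EUR now, deposit: 100,000,000·0.27784·1.008700 = EUR 28,025,720.80.
The quoted forward undervalues PLN, so borrow PLN, convert to EUR at spot, deposit the EUR at 0.87%, and buy PLN forward at 0.25573 to cover the loan.
Profit = 28,025,720.80 − 27,373,339.20 = EUR 652,382.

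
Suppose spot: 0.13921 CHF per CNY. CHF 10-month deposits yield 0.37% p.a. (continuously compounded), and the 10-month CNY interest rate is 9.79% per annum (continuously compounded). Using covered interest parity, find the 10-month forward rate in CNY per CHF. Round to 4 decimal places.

T = 10/12 years.
CHF accumulates by e^(0.0037×10/12) = 1.0030881.
CNY accumulates by e^(0.0979×10/12) = 1.0850036.
CIP: F = S · (grow CHF)/(grow CNY) = 0.13921 × 1.0030881/1.0850036 = 0.1286999 CHF per CNY.
Invert for CNY per CHF: 1 / 0.1286999 = 7.7700.

7.7700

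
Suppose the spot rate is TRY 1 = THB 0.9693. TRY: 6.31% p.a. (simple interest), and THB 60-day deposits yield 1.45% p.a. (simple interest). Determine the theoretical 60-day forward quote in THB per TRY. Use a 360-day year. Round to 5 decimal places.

0.96153

T = 60/360 years.
THB growth factor: 1 + 0.0145×60/360 = 1.0024167.
TRY accumulates by 1 + 0.0631×60/360 = 1.0105167.
So F = 0.9693 × 1.0024167 / 1.0105167 = 0.9615304 (THB/TRY).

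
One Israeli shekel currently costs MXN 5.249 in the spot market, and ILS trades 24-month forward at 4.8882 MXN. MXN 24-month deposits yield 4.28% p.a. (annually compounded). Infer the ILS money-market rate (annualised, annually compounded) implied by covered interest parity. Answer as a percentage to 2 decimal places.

T = 2 years.
By CIP, F/S equals the MXN-to-ILS growth ratio: 4.8882/5.249 = 0.9312631.
The MXN side grows by (1 + 0.0428)^2 = 1.0874318.
So the ILS growth factor = 1.1676956.
Annualise: 1.1676956^(1/2) − 1 = 0.080600 = 8.06%.

8.06%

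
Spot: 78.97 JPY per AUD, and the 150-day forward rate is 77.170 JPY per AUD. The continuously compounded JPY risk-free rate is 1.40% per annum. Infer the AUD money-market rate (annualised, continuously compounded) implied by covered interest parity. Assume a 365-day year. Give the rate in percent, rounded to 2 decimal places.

7.01%

T = 150/365 years.
By CIP, F/S equals the JPY-to-AUD growth ratio: 77.17/78.97 = 0.9772065.
JPY growth factor: e^(0.0140×150/365) = 1.005770.
So the AUD growth factor = 1.0292297.
Take logs: ln 1.0292297 / (150/365) = 0.070106, so 7.01%.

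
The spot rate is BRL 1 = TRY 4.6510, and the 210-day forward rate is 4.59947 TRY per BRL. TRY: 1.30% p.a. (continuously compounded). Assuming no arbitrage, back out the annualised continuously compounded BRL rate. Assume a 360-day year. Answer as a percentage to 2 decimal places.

T = 210/360 years.
F/S = 4.59947/4.651 = 0.9889207 = (growth of TRY) / (growth of BRL).
The TRY side grows by e^(0.0130×210/360) = 1.0076122.
So the BRL growth factor = 1.0189009.
Take logs: ln 1.0189009 / (210/360) = 0.032099, so 3.21%.

3.21%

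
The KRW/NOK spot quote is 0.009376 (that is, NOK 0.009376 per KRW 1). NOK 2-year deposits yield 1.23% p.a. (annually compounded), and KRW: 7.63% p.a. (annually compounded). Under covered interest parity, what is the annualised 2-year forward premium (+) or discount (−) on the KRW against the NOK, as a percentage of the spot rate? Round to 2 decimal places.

-5.77%

T = 2 years.
CIP forward (NOK per KRW) = 0.009376 × 1.0247513/1.1584217 = 0.008294102.
(F − S)/S ÷ T = (0.008294102 − 0.009376)/0.009376/2 = -0.057695 → -5.77%.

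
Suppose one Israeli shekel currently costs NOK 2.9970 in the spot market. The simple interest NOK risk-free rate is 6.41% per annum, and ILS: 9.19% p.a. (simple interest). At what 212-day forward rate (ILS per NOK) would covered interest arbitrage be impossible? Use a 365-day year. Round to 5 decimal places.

T = 212/365 years.
Growth of 1 NOK over T: 1 + 0.0641×212/365 = 1.0372307.
Growth of 1 ILS over T: 1 + 0.0919×212/365 = 1.0533775.
So F = 2.997 × 1.0372307 / 1.0533775 = 2.951060 (NOK/ILS).
Invert for ILS per NOK: 1 / 2.951060 = 0.33886.

0.33886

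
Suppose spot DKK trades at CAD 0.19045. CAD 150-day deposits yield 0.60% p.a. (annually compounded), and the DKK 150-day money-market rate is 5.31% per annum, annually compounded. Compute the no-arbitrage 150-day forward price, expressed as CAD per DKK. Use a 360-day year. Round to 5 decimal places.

0.18685

T = 150/360 years.
Growth of 1 CAD over T: (1 + 0.0060)^(150/360) = 1.0024956.
DKK accumulates by (1 + 0.0531)^(150/360) = 1.0217916.
So F = 0.19045 × 1.0024956 / 1.0217916 = 0.1868535 (CAD/DKK).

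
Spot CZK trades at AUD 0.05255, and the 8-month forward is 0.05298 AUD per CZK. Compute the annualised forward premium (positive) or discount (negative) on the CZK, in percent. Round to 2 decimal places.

+1.23%

T = 8/12 years.
Period premium: (0.05298 − 0.05255)/0.05255 = 0.0081827.
Annualise by dividing by T: 0.0081827 / (8/12) = 0.012274 → 1.23%.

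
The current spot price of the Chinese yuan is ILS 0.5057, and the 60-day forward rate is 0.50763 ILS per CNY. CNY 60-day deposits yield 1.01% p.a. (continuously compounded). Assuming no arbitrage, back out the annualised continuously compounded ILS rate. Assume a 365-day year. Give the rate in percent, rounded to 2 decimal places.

T = 60/365 years.
F/S = 0.50763/0.5057 = 1.0038165 = (growth of ILS) / (growth of CNY).
The CNY side grows by e^(0.0101×60/365) = 1.0016617.
Hence g_ILS = 1.0054845.
Take logs: ln 1.0054845 / (60/365) = 0.033273, so 3.33%.

3.33%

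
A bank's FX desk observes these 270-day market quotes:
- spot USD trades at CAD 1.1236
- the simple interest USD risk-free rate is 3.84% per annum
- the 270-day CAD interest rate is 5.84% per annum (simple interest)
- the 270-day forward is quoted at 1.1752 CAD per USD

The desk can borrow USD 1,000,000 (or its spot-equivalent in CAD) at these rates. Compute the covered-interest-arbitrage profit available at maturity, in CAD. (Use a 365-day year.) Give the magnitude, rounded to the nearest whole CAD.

CAD 36,443

T = 270/365 years.
Invest the USD and cover forward: 1,000,000 × 1.028405479 × 1.1752 = CAD 1,208,582.12.
Convert at spot and invest in CAD: 1,000,000 × 1.1236 × 1.043200 = CAD 1,172,139.52.
The quoted forward overvalues USD, so borrow CAD, buy USD at spot, deposit the USD at 3.84%, and sell the proceeds forward at 1.1752.
Arbitrage profit = |1,208,582.12 − 1,172,139.52| = CAD 36,443.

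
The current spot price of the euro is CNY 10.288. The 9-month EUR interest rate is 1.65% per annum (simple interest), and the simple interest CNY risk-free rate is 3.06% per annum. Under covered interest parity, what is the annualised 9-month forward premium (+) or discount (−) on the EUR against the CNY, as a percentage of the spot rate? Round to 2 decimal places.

+1.39%

T = 9/12 years.
F = S · g_CNY/g_EUR = 10.288 × 1.022950/1.012375 = 10.395466.
(F − S)/S ÷ T = (10.395466 − 10.288)/10.288/(9/12) = 0.013928 → 1.39%.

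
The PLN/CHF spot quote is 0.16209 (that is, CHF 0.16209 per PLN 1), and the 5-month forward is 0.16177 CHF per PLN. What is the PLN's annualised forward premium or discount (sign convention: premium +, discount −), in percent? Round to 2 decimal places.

-0.47%

T = 5/12 years.
(F − S)/S = (0.16177 − 0.16209)/0.16209 = -0.0019742.
Annualise by dividing by T: -0.0019742 / (5/12) = -0.004738 → -0.47%.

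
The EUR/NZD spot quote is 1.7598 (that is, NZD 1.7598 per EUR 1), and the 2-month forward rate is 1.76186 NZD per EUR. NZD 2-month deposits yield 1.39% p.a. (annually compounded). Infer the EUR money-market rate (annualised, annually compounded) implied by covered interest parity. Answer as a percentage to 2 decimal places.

T = 2/12 years.
By CIP, F/S equals the NZD-to-EUR growth ratio: 1.76186/1.7598 = 1.0011706.
The NZD side grows by (1 + 0.0139)^(2/12) = 1.0023034.
So the EUR growth factor = 1.0011315.
Annualise: 1.0011315^(12/2) − 1 = 0.006808 = 0.68%.

0.68%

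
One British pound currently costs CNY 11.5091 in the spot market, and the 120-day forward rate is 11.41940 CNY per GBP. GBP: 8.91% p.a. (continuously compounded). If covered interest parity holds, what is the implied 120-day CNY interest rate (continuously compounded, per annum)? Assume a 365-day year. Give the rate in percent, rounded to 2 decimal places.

T = 120/365 years.
F/S = 11.4194/11.5091 = 0.9922062 = (growth of CNY) / (growth of GBP).
The GBP side grows by e^(0.0891×120/365) = 1.0297264.
Hence g_CNY = 1.0217009.
r = ln(1.0217009)/(120/365) = 0.065301 → 6.53%.

6.53%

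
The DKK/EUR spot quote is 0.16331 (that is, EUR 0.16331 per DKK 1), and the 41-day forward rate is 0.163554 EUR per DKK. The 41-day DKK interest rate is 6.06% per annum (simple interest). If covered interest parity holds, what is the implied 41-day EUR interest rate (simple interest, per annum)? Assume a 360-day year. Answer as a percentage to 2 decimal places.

7.38%

T = 41/360 years.
CIP gives F = S · g_EUR/g_DKK, so g_EUR/g_DKK = 0.163554/0.16331 = 1.0014941.
DKK growth factor: 1 + 0.0606×41/360 = 1.0069017.
That pins the EUR growth at 1.0084061.
r = (1.0084061 − 1)/(41/360) = 0.073810 → 7.38%.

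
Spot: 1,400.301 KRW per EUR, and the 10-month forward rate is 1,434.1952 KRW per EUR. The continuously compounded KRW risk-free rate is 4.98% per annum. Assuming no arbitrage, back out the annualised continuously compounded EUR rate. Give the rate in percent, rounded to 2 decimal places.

T = 10/12 years.
F/S = 1434.1952/1400.301 = 1.0242049 = (growth of KRW) / (growth of EUR).
The KRW side grows by e^(0.0498×10/12) = 1.0423732.
So the EUR growth factor = 1.0177389.
Take logs: ln 1.0177389 / (10/12) = 0.021100, so 2.11%.

2.11%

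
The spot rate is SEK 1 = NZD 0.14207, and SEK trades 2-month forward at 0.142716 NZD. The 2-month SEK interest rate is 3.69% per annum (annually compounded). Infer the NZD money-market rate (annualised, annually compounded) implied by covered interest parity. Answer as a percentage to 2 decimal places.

T = 2/12 years.
F/S = 0.142716/0.14207 = 1.0045471 = (growth of NZD) / (growth of SEK).
The SEK side grows by (1 + 0.0369)^(2/12) = 1.0060575.
That pins the NZD growth at 1.0106321.
Annualise: 1.0106321^(12/2) − 1 = 0.065512 = 6.55%.

6.55%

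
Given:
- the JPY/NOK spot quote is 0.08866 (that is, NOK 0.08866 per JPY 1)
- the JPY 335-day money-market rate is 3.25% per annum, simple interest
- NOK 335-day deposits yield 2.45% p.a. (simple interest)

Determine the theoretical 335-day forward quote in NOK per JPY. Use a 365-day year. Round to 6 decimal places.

T = 335/365 years.
NOK accumulates by 1 + 0.0245×335/365 = 1.0224863.
Growth of 1 JPY over T: 1 + 0.0325×335/365 = 1.0298288.
Forward (NOK per JPY) = 0.08866 × 1.0224863 / 1.0298288 = 0.08802787.

0.088028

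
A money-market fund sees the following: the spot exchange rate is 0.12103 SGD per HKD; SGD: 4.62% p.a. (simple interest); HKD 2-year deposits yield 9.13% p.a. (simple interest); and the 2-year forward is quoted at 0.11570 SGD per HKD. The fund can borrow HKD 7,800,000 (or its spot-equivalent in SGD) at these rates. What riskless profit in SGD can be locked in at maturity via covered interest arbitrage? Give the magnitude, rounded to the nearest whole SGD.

SGD 35,986

T = 2 years.
Keep in HKD, deliver into the forward: 7,800,000·1.182600·0.11570 = SGD 1,067,249.20.
Swap to SGD now, deposit: 7,800,000·0.12103·1.092400 = SGD 1,031,262.74.
The quoted forward overvalues HKD, so borrow SGD, buy HKD at spot, deposit the HKD at 9.13%, and sell the proceeds forward at 0.11570.
Profit = 1,067,249.20 − 1,031,262.74 = SGD 35,986.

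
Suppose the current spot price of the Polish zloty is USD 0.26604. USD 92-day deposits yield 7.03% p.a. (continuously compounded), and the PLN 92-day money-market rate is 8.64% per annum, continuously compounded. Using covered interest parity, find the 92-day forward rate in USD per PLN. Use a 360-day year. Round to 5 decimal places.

T = 92/360 years.
USD growth factor: e^(0.0703×92/360) = 1.0181279.
PLN accumulates by e^(0.0864×92/360) = 1.0223256.
Forward (USD per PLN) = 0.26604 × 1.0181279 / 1.0223256 = 0.2649476.

0.26495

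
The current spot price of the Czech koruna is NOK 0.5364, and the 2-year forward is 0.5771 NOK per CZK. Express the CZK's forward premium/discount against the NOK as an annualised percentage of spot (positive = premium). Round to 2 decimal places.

+3.79%

T = 2 years.
CZK trades forward at +7.58762% vs spot over the period.
Annualise by dividing by T: 0.0758762 / 2 = 0.037938 → 3.79%.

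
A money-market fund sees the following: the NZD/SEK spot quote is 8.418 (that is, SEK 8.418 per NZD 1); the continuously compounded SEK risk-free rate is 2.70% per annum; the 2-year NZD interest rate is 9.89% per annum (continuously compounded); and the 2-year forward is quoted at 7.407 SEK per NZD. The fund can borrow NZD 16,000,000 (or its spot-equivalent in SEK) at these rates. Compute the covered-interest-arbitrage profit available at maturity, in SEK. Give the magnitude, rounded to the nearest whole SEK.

SEK 2,271,672

T = 2 years.
Keep in NZD, deliver into the forward: 16,000,000·1.21871862572·7.407 = SEK 144,432,781.77.
Swap to SEK now, deposit: 16,000,000·8.418·1.05548460216 = SEK 142,161,110.10.
The quoted forward overvalues NZD, so borrow SEK, buy NZD at spot, deposit the NZD at 9.89%, and sell the proceeds forward at 7.407.
Profit = 144,432,781.77 − 142,161,110.10 = SEK 2,271,672.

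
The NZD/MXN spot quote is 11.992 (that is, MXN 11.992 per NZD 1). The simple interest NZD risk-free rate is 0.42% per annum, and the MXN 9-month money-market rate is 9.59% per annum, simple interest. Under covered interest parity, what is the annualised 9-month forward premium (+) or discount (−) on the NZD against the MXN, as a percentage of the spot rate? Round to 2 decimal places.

T = 9/12 years.
F = S · g_MXN/g_NZD = 11.992 × 1.071925/1.003150 = 12.814160.
Annualised premium = (F − S)/S × (1/T) = (12.814160 − 11.992)/11.992 ÷ (9/12) = 9.14%.

+9.14%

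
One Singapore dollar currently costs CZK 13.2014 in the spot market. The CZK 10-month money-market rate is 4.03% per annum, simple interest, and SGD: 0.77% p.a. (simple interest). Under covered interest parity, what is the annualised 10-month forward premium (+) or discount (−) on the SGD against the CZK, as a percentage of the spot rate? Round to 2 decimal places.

T = 10/12 years.
F = S · g_CZK/g_SGD = 13.2014 × 1.0335833/1.0064167 = 13.5577506.
Annualised premium = (F − S)/S × (1/T) = (13.5577506 − 13.2014)/13.2014 ÷ (10/12) = 3.24%.

+3.24%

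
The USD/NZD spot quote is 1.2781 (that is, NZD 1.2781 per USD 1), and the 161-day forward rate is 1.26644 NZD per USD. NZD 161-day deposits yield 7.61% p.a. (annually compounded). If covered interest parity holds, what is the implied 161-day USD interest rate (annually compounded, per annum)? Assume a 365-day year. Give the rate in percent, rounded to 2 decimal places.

9.87%

T = 161/365 years.
By CIP, F/S equals the NZD-to-USD growth ratio: 1.26644/1.2781 = 0.9908771.
NZD growth factor: (1 + 0.0761)^(161/365) = 1.0328805.
That pins the USD growth at 1.0423901.
r = 1.0423901^(365/161) − 1 = 0.098692 → 9.87%.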